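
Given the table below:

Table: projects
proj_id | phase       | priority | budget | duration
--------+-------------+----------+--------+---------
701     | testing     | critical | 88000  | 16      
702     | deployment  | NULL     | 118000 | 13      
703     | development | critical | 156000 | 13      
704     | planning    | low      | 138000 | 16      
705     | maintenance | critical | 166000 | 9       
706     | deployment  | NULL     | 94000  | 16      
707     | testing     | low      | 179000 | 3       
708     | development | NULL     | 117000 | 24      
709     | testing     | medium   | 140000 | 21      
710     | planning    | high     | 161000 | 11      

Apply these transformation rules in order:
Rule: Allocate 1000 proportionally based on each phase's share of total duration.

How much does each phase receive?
deployment: 204.23, development: 260.56, maintenance: 63.38, planning: 190.14, testing: 281.69

Step 1: Calculate total duration = 142
Step 2: Calculate each phase's proportion:
  deployment: 29/142 = 20.42% → 204.23
  development: 37/142 = 26.06% → 260.56
  maintenance: 9/142 = 6.34% → 63.38
  planning: 27/142 = 19.01% → 190.14
  testing: 40/142 = 28.17% → 281.69
Step 3: Verify: sum of allocations ≈ 1000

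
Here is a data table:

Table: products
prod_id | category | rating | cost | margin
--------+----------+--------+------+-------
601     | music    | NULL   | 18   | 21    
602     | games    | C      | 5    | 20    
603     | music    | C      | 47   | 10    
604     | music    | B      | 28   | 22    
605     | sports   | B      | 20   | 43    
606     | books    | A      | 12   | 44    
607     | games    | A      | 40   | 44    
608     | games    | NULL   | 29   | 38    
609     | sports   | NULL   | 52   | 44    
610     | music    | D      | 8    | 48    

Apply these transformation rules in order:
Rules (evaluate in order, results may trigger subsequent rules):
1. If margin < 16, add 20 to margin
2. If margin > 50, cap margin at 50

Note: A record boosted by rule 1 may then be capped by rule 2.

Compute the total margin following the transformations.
354

Step 1: Apply rule 1 to records with margin < 16
  - 1 records get bonus of 20
  - Of these, 0 records then exceed 50 and get capped
Step 2: Apply rule 2 to records with margin > 50
  - 0 records (original) are capped
Step 3: Calculate final sum = 354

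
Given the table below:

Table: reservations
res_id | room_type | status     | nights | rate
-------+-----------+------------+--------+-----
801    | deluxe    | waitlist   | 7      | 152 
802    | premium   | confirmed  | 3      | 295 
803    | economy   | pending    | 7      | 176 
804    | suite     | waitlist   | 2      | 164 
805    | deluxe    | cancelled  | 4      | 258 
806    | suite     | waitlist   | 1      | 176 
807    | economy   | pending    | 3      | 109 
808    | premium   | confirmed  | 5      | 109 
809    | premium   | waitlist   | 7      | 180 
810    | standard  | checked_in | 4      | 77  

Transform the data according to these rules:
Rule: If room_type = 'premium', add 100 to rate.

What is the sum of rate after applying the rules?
1996

Step 1: Count records where room_type = 'premium': 3
Step 2: Total bonus added: 3 × 100 = 300
Step 3: Original sum of rate: 1696
Step 4: Final sum = 1696 + 300 = 1996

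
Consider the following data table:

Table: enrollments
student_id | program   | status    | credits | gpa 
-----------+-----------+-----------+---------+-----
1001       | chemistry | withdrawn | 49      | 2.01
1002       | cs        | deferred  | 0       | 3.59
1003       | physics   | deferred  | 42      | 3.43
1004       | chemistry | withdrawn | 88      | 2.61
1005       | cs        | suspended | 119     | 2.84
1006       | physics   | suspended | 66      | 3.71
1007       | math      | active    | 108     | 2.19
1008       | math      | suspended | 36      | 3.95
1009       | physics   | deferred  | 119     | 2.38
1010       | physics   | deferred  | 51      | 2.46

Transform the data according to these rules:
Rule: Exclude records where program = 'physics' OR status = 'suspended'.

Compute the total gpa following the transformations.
10.4

Step 1: Find records where program = 'physics' OR status = 'suspended'
Step 2: 6 records match, summing to 18.77
Step 3: Original sum: 29.17
Step 4: Remaining sum = 29.17 - 18.77 = 10.4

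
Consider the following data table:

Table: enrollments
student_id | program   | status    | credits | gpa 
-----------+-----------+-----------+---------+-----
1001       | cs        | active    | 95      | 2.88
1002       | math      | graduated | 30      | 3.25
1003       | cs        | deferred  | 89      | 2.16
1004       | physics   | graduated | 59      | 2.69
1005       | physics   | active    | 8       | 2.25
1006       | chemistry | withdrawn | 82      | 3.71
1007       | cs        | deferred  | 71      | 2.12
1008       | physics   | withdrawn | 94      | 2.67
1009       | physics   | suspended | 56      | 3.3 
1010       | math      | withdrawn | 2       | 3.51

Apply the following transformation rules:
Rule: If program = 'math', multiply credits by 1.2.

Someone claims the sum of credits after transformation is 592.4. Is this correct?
Yes, the result is correct.

Step 1: Calculate the correct sum after transformation
Step 2: Apply multiplier 1.2 to records where program = 'math'
Step 3: Correct result = 592.4
Step 4: Claimed result = 592.4
Step 5: 592.4 = 592.4 ✓
Conclusion: The claimed result is correct.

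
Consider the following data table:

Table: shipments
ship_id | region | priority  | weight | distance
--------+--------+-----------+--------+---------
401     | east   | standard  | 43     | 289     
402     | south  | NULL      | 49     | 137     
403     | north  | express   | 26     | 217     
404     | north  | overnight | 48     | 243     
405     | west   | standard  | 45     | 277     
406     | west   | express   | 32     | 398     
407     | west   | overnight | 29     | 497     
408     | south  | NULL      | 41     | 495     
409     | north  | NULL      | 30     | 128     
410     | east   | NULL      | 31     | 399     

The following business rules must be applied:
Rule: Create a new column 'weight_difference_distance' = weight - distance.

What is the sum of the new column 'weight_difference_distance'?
-2706

Step 1: For each record, compute weight - distance
Example calculations:
  43 - 289 = -246
  49 - 137 = -88
  26 - 217 = -191
  ...
Step 2: Sum all derived values
Step 3: Total = -2706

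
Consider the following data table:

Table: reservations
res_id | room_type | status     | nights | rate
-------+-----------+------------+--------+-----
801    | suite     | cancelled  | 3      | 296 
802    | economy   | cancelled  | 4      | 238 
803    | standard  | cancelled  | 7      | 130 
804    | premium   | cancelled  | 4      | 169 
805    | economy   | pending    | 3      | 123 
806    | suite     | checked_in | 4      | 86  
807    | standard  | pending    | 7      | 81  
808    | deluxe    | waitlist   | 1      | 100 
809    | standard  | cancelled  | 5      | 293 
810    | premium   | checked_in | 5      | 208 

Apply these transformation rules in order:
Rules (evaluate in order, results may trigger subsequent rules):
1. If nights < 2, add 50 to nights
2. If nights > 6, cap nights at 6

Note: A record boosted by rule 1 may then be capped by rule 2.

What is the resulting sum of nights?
46

Step 1: Apply rule 1 to records with nights < 2
  - 1 records get bonus of 50
  - Of these, 1 records then exceed 6 and get capped
Step 2: Apply rule 2 to records with nights > 6
  - 2 records (original) are capped
Step 3: Calculate final sum = 46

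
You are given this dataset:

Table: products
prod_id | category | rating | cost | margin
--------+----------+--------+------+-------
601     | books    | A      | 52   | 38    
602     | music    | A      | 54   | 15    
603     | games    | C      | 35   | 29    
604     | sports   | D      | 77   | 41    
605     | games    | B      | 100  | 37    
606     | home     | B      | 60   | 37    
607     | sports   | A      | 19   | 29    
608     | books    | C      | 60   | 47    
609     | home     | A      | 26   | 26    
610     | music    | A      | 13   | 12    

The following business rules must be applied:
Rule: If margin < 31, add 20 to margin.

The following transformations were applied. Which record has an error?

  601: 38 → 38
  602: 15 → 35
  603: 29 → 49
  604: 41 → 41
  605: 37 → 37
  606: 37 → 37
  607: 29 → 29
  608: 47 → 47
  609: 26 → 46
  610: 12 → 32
Record 607 has an error. The correct transformed value should be 49, not 29.

Step 1: Check each record against the rule
Step 2: Record 607 has margin = 29
Step 3: Since 29 < 31, the bonus should have been applied
Step 4: Correct value = 49, but claimed value = 29
Conclusion: Record 607 has the error.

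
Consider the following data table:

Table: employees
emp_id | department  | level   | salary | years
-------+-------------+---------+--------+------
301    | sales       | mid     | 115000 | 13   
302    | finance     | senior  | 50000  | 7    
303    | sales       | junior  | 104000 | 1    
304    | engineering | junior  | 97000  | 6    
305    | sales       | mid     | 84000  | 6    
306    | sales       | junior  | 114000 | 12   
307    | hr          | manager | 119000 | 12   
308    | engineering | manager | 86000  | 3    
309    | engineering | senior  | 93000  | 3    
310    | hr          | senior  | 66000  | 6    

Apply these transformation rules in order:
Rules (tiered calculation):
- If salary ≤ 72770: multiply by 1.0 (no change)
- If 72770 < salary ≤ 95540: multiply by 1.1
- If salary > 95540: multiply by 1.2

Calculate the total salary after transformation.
1064100.0

Step 1: Tier 1 (salary ≤ 72770): 2 records, sum = 116000 × 1.0 = 116000.0
Step 2: Tier 2 (72770 < salary ≤ 95540): 3 records, sum = 263000 × 1.1 = 289300.0
Step 3: Tier 3 (salary > 95540): 5 records, sum = 549000 × 1.2 = 658800.0
Step 4: Final sum = 116000.0 + 289300.0 + 658800.0 = 1064100.0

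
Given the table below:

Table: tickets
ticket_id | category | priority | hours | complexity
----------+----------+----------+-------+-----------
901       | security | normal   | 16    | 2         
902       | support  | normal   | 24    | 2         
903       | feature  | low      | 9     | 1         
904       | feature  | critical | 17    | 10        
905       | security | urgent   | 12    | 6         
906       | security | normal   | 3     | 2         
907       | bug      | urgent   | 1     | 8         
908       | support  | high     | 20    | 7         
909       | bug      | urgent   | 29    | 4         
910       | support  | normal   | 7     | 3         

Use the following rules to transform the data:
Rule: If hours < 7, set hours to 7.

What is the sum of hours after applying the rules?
148

Step 1: 2 records have hours < 7
Step 2: These records originally summed to 4
Step 3: After setting to minimum: 2 × 7 = 14
Step 4: Unaffected records sum: 134
Step 5: Final sum = 14 + 134 = 148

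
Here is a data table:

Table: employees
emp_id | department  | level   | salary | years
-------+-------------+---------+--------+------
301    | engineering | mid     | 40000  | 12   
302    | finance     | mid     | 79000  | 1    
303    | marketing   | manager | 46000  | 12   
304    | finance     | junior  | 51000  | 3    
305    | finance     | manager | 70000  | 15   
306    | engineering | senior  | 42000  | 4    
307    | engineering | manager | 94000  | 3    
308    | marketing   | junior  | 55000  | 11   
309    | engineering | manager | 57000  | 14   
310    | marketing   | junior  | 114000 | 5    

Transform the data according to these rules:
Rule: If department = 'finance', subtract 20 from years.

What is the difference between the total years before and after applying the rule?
60

Step 1: Original sum of years = 80
Step 2: 3 records have department = 'finance'
Step 3: Each affected record changes by -20
Step 4: Total change = 3 × -20 = -60
Step 5: New sum = 80 + -60 = 20
Step 6: Difference = |20 - 80| = 60
        (Sum decreased by 60)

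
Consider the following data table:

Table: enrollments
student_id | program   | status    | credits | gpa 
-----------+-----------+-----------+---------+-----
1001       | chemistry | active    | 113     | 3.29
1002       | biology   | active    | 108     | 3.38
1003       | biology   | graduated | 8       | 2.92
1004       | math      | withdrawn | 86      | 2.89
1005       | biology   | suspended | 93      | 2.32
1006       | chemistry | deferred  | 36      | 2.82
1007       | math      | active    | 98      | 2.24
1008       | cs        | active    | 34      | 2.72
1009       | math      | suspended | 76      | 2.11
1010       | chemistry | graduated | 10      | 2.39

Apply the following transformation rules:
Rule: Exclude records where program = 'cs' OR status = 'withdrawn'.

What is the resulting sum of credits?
542

Step 1: Find records where program = 'cs' OR status = 'withdrawn'
Step 2: 2 records match, summing to 120
Step 3: Original sum: 662
Step 4: Remaining sum = 662 - 120 = 542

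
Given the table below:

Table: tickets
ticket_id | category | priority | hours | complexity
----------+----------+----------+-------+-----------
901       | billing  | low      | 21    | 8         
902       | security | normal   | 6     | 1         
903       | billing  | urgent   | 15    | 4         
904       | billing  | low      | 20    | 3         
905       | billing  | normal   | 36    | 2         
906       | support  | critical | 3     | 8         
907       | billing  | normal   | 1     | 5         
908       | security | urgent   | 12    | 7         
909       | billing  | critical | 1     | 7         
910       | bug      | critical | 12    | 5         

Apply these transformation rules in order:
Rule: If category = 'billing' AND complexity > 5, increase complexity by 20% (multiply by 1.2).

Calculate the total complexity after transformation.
53.0

Step 1: Find records where category = 'billing' AND complexity > 5
Step 2: 2 records match, summing to 15
Step 3: After multiplier: 15 × 1.2 = 18.0
Step 4: Unaffected records sum: 35
Step 5: Final sum = 18.0 + 35 = 53.0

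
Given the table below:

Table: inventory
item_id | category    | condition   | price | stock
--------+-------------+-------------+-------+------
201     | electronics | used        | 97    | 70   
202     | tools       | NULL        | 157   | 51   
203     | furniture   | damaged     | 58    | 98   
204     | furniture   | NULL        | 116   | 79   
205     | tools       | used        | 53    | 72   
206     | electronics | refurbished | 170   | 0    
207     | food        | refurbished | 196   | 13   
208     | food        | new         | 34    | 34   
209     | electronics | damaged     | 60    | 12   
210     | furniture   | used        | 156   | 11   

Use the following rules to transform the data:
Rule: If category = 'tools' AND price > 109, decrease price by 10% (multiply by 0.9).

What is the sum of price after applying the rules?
1081.3

Step 1: Find records where category = 'tools' AND price > 109
Step 2: 1 records match, summing to 157
Step 3: After multiplier: 157 × 0.9 = 141.3
Step 4: Unaffected records sum: 940
Step 5: Final sum = 141.3 + 940 = 1081.3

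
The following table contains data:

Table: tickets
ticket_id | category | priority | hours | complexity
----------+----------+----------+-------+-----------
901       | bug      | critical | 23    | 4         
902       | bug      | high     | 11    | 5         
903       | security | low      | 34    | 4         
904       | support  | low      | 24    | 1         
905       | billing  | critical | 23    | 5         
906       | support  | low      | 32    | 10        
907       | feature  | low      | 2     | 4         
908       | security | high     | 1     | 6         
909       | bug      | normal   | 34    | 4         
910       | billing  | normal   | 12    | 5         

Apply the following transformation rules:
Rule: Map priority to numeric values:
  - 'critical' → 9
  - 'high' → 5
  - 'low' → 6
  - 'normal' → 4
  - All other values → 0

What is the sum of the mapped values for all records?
60

Step 1: Apply mapping to each record
Step 2: Count by status:
  'critical': 2 records × 9 = 18
  'high': 2 records × 5 = 10
  'low': 4 records × 6 = 24
  'normal': 2 records × 4 = 8
Step 3: Sum all mapped values = 60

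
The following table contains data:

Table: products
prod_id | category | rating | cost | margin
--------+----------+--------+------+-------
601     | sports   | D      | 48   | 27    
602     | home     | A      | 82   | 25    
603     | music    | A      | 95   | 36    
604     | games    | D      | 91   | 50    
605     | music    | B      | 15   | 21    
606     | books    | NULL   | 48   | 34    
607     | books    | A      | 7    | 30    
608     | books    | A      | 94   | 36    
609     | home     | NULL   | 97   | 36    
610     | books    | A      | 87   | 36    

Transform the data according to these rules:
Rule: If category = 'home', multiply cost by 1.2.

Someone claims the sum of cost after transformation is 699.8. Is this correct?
Yes, the result is correct.

Step 1: Calculate the correct sum after transformation
Step 2: Apply multiplier 1.2 to records where category = 'home'
Step 3: Correct result = 699.8
Step 4: Claimed result = 699.8
Step 5: 699.8 = 699.8 ✓
Conclusion: The claimed result is correct.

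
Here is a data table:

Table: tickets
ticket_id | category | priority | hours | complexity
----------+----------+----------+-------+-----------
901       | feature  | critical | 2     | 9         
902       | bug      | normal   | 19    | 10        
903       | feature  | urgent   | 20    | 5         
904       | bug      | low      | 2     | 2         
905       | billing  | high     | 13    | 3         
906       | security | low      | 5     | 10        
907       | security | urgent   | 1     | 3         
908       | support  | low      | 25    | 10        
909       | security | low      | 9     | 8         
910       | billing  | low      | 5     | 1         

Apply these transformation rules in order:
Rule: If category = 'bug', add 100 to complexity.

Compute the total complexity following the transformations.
261

Step 1: Count records where category = 'bug': 2
Step 2: Total bonus added: 2 × 100 = 200
Step 3: Original sum of complexity: 61
Step 4: Final sum = 61 + 200 = 261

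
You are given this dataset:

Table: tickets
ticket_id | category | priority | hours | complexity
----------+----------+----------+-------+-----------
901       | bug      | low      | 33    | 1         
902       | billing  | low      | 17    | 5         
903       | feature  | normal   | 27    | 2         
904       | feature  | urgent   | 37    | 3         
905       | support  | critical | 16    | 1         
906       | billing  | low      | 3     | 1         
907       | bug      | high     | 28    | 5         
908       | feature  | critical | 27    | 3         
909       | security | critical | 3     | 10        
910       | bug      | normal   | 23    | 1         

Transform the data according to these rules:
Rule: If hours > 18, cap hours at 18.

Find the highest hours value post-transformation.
18

Step 1: Original maximum hours = 37
Step 2: Apply cap at 18
Step 3: 6 records had hours > 18 and were capped
Step 4: Maximum after transformation = 18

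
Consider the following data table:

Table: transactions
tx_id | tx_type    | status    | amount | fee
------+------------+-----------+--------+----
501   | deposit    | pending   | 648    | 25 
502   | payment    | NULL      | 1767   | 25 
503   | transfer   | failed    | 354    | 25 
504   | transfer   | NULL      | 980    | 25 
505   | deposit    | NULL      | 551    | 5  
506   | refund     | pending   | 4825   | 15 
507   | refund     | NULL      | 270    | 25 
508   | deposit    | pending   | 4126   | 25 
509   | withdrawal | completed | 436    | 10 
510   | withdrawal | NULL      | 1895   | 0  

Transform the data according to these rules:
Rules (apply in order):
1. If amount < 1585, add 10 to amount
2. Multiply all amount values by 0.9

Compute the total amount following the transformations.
14320.8

Step 1: Apply Rule 1 - Add 10 to records with amount < 1585
  - 6 records affected: 3239 + (6 × 10) = 3299
  - Unaffected records: 12613
  - Sum after Rule 1: 15912
Step 2: Apply Rule 2 - Multiply all by 0.9
  - 15912 × 0.9 = 14320.8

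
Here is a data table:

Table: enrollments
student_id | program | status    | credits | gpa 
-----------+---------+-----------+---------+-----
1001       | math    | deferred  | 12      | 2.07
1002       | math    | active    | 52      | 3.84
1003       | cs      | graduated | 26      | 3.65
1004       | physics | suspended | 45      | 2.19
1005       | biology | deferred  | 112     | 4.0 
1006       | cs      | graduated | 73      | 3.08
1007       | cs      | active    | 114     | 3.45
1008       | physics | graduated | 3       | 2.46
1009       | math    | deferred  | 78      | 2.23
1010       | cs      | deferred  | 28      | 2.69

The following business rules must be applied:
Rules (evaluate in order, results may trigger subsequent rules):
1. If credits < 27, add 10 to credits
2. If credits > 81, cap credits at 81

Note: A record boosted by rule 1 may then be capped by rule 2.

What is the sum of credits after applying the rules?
509

Step 1: Apply rule 1 to records with credits < 27
  - 3 records get bonus of 10
  - Of these, 0 records then exceed 81 and get capped
Step 2: Apply rule 2 to records with credits > 81
  - 2 records (original) are capped
Step 3: Calculate final sum = 509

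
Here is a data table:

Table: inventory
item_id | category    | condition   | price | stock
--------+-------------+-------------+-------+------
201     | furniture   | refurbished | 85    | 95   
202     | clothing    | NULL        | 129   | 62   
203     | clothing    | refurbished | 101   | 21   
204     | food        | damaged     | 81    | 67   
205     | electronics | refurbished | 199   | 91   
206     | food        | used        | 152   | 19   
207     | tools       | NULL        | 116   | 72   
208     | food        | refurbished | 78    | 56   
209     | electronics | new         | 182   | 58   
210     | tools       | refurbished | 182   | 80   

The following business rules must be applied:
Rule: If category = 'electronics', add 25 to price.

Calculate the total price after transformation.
1355

Step 1: Count records where category = 'electronics': 2
Step 2: Total bonus added: 2 × 25 = 50
Step 3: Original sum of price: 1305
Step 4: Final sum = 1305 + 50 = 1355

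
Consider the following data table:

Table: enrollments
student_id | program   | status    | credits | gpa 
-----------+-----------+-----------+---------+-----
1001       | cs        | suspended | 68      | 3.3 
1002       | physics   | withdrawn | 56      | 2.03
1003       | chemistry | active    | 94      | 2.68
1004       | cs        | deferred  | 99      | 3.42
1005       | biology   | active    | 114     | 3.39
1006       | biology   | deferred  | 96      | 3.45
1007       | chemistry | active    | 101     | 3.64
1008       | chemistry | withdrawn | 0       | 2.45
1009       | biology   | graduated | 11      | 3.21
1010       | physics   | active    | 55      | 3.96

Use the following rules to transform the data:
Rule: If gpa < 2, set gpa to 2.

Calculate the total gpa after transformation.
31.53

Step 1: 0 records have gpa < 2
Step 2: These records originally summed to 0
Step 3: After setting to minimum: 0 × 2 = 0
Step 4: Unaffected records sum: 31.53
Step 5: Final sum = 0 + 31.53 = 31.53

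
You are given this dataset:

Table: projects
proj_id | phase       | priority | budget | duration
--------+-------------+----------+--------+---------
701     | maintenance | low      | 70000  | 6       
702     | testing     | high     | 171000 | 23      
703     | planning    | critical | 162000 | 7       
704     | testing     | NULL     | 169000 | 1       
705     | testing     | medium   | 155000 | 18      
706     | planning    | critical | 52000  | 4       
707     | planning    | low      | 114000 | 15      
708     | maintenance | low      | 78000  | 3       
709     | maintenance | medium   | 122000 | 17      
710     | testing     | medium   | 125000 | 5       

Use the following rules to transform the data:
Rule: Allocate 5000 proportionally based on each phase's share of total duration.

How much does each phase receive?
maintenance: 1313.13, planning: 1313.13, testing: 2373.74

Step 1: Calculate total duration = 99
Step 2: Calculate each phase's proportion:
  maintenance: 26/99 = 26.26% → 1313.13
  planning: 26/99 = 26.26% → 1313.13
  testing: 47/99 = 47.47% → 2373.74
Step 3: Verify: sum of allocations ≈ 5000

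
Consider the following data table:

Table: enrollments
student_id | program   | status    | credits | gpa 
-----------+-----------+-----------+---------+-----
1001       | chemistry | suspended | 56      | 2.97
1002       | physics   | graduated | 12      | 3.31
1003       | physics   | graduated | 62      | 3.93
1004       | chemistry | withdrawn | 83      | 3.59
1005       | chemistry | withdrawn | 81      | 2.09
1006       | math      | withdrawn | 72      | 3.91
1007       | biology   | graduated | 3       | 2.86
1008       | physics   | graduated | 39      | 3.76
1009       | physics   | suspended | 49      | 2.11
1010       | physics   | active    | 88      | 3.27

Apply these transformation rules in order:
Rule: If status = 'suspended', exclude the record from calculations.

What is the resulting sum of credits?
440

Step 1: Identify records where status = 'suspended'
Step 2: The excluded records sum to 105
Step 3: Original total credits = 545
Step 4: Remaining total = 545 - 105 = 440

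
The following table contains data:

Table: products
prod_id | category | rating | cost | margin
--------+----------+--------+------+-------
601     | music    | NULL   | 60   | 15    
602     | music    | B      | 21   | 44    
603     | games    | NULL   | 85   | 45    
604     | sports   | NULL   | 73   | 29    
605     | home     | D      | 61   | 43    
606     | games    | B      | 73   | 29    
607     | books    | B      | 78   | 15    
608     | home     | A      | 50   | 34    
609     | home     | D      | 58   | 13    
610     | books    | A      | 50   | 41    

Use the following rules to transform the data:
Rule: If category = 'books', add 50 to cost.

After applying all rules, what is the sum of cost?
709

Step 1: Count records where category = 'books': 2
Step 2: Total bonus added: 2 × 50 = 100
Step 3: Original sum of cost: 609
Step 4: Final sum = 609 + 100 = 709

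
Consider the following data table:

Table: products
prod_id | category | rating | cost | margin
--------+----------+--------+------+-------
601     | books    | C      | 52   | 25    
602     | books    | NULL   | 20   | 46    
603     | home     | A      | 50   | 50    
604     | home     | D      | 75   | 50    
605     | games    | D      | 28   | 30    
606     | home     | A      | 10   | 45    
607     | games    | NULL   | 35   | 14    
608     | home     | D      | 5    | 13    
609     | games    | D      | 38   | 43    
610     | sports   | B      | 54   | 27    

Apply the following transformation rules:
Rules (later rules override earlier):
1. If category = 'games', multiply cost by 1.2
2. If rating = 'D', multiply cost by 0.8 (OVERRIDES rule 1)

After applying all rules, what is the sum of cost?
344.8

Step 1: Rule 2 takes priority for records with rating = 'D'
  - 4 records: 146 × 0.8 = 116.8
Step 2: Rule 1 applies to remaining records with category = 'games'
  - 1 records: 35 × 1.2 = 42.0
Step 3: Other records unchanged: 186
Step 4: Final sum = 116.8 + 42.0 + 186 = 344.8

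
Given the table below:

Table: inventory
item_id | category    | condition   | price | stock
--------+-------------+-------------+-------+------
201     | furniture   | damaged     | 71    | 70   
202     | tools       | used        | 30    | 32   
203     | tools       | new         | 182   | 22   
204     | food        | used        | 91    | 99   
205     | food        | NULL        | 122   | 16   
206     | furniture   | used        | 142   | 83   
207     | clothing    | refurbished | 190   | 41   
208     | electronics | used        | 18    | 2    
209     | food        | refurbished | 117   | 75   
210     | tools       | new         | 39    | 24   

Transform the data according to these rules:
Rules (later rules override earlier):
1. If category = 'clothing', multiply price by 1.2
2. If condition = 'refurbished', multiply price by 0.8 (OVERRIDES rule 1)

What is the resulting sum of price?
940.6

Step 1: Rule 2 takes priority for records with condition = 'refurbished'
  - 2 records: 307 × 0.8 = 245.6
Step 2: Rule 1 applies to remaining records with category = 'clothing'
  - 0 records: 0 × 1.2 = 0.0
Step 3: Other records unchanged: 695
Step 4: Final sum = 245.6 + 0.0 + 695 = 940.6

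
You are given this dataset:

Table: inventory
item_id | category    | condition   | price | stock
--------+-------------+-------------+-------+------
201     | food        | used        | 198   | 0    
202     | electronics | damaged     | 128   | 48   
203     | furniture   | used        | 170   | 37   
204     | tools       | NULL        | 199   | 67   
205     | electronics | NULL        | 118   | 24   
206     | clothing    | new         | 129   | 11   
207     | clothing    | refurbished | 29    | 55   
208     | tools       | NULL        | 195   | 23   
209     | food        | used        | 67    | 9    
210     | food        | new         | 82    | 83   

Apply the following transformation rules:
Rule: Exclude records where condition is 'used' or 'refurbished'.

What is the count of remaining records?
6

Step 1: Count records to exclude
  - 3 (used) + 1 (refurbished) = 4 records
Step 2: Total records: 10
Step 3: Remaining = 10 - 4 = 6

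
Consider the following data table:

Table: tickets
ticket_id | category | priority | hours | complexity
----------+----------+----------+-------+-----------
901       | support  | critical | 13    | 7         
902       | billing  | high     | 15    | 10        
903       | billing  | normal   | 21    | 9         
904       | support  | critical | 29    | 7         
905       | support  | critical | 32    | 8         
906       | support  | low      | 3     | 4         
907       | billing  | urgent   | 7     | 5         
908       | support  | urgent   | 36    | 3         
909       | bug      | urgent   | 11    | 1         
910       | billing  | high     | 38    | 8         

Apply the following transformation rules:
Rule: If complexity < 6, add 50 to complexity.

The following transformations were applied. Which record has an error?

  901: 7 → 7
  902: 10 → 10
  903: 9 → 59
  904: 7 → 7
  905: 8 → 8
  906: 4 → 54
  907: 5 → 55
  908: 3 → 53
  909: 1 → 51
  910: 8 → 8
Record 903 has an error. The correct transformed value should be 9, not 59.

Step 1: Check each record against the rule
Step 2: Record 903 has complexity = 9
Step 3: Since 9 >= 6, the bonus should not have been applied
Step 4: Correct value = 9, but claimed value = 59
Conclusion: Record 903 has the error.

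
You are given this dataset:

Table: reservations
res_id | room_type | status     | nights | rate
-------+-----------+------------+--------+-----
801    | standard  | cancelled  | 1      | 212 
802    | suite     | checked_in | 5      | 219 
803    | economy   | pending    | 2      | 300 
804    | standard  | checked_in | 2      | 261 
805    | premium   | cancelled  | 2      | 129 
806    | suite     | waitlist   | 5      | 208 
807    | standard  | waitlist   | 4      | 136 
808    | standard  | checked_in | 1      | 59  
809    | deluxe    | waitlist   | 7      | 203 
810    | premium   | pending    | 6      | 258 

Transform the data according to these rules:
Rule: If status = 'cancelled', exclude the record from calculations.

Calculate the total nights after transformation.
32

Step 1: Identify records where status = 'cancelled'
Step 2: The excluded records sum to 3
Step 3: Original total nights = 35
Step 4: Remaining total = 35 - 3 = 32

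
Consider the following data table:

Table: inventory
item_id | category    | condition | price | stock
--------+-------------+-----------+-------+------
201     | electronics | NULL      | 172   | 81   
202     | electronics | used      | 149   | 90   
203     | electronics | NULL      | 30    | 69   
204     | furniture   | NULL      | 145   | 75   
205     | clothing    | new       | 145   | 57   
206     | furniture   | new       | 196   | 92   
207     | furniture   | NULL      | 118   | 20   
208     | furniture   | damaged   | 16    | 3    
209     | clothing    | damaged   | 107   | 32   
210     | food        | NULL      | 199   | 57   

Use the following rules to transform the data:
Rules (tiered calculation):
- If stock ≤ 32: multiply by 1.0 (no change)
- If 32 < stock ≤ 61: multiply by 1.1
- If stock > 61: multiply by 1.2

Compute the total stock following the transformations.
668.8

Step 1: Tier 1 (stock ≤ 32): 3 records, sum = 55 × 1.0 = 55.0
Step 2: Tier 2 (32 < stock ≤ 61): 2 records, sum = 114 × 1.1 = 125.4
Step 3: Tier 3 (stock > 61): 5 records, sum = 407 × 1.2 = 488.4
Step 4: Final sum = 55.0 + 125.4 + 488.4 = 668.8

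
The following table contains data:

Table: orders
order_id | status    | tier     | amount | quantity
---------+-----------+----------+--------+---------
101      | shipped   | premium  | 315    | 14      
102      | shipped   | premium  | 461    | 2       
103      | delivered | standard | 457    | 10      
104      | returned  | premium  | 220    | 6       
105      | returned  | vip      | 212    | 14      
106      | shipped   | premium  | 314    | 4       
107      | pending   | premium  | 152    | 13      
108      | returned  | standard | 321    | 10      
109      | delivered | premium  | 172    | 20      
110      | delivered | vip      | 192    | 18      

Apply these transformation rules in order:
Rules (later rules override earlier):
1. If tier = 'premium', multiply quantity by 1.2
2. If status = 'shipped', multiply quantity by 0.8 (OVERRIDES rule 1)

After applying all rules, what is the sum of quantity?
114.8

Step 1: Rule 2 takes priority for records with status = 'shipped'
  - 3 records: 20 × 0.8 = 16.0
Step 2: Rule 1 applies to remaining records with tier = 'premium'
  - 3 records: 39 × 1.2 = 46.8
Step 3: Other records unchanged: 52
Step 4: Final sum = 16.0 + 46.8 + 52 = 114.8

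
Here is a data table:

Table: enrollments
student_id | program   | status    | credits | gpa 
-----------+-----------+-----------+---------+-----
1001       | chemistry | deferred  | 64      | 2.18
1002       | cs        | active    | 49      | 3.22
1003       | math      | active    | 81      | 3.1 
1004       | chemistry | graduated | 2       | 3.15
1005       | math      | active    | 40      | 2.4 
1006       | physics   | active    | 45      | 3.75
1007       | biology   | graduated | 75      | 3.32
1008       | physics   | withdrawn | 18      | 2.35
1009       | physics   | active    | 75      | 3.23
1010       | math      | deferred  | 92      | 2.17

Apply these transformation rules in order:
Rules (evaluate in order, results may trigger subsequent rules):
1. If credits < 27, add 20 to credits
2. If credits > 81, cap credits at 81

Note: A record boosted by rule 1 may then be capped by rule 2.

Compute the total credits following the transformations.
570

Step 1: Apply rule 1 to records with credits < 27
  - 2 records get bonus of 20
  - Of these, 0 records then exceed 81 and get capped
Step 2: Apply rule 2 to records with credits > 81
  - 1 records (original) are capped
Step 3: Calculate final sum = 570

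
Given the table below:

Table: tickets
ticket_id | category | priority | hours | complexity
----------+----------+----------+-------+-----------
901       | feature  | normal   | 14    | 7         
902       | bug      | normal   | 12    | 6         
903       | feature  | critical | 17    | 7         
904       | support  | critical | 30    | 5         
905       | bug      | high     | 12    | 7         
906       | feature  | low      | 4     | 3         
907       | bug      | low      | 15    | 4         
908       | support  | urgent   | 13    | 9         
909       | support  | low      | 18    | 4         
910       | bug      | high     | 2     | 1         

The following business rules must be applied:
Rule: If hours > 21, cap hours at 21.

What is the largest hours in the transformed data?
21

Step 1: Original maximum hours = 30
Step 2: Apply cap at 21
Step 3: 1 records had hours > 21 and were capped
Step 4: Maximum after transformation = 21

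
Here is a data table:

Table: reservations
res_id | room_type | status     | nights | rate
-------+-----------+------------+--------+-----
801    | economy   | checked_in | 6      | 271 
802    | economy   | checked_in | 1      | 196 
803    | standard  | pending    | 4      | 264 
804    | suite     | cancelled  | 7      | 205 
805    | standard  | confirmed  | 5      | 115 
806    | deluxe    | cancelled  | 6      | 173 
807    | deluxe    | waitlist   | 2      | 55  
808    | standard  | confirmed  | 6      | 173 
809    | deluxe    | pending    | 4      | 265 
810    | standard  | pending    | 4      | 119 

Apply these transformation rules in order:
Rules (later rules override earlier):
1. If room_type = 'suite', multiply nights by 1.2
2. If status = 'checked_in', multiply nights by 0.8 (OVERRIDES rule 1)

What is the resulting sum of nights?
45.0

Step 1: Rule 2 takes priority for records with status = 'checked_in'
  - 2 records: 7 × 0.8 = 5.6
Step 2: Rule 1 applies to remaining records with room_type = 'suite'
  - 1 records: 7 × 1.2 = 8.4
Step 3: Other records unchanged: 31
Step 4: Final sum = 5.6 + 8.4 + 31 = 45.0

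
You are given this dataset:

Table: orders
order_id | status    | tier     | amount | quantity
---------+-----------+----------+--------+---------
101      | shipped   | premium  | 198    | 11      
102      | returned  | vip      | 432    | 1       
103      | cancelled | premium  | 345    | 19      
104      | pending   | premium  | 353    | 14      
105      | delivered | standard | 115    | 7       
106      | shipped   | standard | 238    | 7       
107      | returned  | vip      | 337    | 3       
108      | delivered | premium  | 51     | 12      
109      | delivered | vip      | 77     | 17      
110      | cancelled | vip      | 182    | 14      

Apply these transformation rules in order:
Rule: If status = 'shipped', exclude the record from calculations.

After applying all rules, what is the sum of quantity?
87

Step 1: Identify records where status = 'shipped'
Step 2: The excluded records sum to 18
Step 3: Original total quantity = 105
Step 4: Remaining total = 105 - 18 = 87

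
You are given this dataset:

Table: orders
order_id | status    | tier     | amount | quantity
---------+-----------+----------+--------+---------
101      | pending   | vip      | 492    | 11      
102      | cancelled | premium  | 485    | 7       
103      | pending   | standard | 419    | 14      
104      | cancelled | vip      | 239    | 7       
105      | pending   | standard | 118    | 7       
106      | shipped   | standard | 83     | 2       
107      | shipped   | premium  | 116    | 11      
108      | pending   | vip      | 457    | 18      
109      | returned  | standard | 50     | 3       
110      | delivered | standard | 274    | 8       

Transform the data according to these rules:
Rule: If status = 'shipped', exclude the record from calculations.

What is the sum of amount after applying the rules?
2534

Step 1: Identify records where status = 'shipped'
Step 2: The excluded records sum to 199
Step 3: Original total amount = 2733
Step 4: Remaining total = 2733 - 199 = 2534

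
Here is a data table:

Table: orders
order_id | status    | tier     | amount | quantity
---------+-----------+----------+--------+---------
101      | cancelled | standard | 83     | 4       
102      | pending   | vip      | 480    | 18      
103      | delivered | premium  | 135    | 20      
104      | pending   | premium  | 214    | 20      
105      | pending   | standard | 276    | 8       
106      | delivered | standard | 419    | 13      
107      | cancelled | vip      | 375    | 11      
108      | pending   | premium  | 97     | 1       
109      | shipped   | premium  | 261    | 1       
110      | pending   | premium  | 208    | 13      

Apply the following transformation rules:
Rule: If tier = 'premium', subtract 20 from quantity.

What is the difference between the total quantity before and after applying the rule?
100

Step 1: Original sum of quantity = 109
Step 2: 5 records have tier = 'premium'
Step 3: Each affected record changes by -20
Step 4: Total change = 5 × -20 = -100
Step 5: New sum = 109 + -100 = 9
Step 6: Difference = |9 - 109| = 100
        (Sum decreased by 100)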